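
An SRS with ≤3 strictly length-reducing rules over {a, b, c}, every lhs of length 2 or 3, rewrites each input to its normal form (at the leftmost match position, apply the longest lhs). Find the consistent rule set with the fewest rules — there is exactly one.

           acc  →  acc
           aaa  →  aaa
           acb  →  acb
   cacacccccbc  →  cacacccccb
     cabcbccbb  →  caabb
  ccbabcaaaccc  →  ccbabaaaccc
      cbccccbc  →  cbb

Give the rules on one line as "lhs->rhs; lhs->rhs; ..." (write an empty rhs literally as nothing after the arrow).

bbb->ab; bc->b

  | acc
  | aaa
  | acb
  | cacacccccbc => cacacccccb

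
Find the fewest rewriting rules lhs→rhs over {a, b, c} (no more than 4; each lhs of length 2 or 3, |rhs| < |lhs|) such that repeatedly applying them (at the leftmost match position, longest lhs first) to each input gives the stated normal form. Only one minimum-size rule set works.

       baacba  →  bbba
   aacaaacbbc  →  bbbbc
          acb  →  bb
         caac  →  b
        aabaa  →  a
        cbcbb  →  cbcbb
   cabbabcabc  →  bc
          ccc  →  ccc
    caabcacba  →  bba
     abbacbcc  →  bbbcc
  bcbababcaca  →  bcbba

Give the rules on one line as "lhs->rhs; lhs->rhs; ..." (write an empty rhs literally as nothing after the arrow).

aa->a; ab->; ac->b; ca->a

  | baacba => bacba => bbba
  | aacaaacbbc => acaaacbbc => baaacbbc => baacbbc => bacbbc => bbbbc
  | acb => bb
  | caac => aac => ac => b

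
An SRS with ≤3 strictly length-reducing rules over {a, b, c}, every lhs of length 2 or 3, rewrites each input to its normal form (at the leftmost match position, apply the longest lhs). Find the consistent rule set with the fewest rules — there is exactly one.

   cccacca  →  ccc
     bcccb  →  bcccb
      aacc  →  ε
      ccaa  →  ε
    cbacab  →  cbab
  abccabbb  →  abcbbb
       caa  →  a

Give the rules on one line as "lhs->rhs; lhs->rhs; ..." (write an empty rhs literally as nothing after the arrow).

  | cccacca => cccca => ccc
  | bcccb
  | aacc => ac => ε
  | ccaa => ca => ε

ac->; ca->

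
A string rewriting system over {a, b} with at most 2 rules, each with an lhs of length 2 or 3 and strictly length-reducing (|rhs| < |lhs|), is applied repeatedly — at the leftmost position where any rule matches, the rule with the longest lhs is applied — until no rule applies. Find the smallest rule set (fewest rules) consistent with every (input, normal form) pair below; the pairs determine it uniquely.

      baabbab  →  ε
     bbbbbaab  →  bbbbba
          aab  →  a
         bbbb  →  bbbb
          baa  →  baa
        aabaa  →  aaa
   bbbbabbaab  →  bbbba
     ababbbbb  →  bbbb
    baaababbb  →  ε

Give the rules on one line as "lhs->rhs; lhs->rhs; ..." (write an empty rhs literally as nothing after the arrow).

ab->; bab->

  | baabbab => babab => ab => ε
  | bbbbbaab => bbbbba
  | aab => a
  | bbbb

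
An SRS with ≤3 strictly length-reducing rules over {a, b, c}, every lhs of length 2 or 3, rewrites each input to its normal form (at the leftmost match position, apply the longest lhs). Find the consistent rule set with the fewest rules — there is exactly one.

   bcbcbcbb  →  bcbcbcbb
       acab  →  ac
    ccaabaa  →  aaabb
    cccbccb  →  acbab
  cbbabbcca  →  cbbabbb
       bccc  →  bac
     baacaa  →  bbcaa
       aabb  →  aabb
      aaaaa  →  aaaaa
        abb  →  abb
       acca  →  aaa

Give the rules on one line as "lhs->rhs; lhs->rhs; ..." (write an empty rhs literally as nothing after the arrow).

  | bcbcbcbb
  | acab => ac
  | ccaabaa => aaabaa => aaabb
  | cccbccb => acbccb => acbab

baa->bb; cab->c; cc->a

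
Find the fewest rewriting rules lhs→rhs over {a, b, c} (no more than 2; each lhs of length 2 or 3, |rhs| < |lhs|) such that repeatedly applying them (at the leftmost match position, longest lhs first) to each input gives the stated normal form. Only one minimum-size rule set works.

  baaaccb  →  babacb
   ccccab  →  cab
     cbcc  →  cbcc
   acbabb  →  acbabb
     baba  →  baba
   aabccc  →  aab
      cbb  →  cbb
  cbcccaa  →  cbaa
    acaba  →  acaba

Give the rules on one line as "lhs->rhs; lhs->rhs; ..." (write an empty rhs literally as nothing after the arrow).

aac->ba; ccc->

  | baaaccb => babacb
  | ccccab => cab
  | cbcc
  | acbabb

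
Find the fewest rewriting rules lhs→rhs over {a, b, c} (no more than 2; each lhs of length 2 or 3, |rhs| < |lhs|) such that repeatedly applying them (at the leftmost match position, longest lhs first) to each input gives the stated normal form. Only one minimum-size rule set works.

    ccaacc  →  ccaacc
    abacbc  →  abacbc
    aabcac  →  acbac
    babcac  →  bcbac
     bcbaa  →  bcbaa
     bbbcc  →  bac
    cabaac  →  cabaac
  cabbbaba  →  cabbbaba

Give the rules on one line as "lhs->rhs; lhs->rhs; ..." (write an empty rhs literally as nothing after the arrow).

abc->cb; bbc->a

  | ccaacc
  | abacbc
  | aabcac => acbac
  | babcac => bcbac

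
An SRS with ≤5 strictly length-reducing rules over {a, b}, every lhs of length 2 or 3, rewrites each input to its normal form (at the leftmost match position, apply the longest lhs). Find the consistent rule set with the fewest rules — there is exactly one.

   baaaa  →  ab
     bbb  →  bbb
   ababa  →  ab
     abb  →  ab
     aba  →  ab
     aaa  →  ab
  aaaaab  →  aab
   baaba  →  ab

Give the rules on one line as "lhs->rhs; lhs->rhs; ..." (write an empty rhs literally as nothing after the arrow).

  | baaaa => aaa => ab
  | bbb
  | ababa => abba => aba => ab
  | abb => ab

aaa->ab; abb->ab; ba->b; baa->a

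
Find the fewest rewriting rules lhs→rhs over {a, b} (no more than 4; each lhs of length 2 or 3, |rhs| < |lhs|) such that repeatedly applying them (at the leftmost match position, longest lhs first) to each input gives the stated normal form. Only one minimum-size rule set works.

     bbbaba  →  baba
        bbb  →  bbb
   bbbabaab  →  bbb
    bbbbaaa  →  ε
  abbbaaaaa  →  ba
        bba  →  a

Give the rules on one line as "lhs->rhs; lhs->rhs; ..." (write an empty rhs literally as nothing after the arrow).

aaa->; abb->bb; baa->b; bba->a

  | bbbaba => baba
  | bbb
  | bbbabaab => babaab => babb => bbb
  | bbbbaaa => bbaaa => aaa => ε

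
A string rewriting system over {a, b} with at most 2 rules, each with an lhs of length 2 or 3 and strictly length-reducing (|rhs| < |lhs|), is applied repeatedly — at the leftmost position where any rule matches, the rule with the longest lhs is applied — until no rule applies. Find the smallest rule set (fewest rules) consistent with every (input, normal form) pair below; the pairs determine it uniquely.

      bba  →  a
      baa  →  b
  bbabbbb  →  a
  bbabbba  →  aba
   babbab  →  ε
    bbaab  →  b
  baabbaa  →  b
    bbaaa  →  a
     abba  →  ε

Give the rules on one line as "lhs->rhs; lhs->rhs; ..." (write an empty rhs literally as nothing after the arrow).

  | bba => a
  | baa => b
  | bbabbbb => abbbb => abb => a
  | bbabbba => abbba => aba

aa->; bb->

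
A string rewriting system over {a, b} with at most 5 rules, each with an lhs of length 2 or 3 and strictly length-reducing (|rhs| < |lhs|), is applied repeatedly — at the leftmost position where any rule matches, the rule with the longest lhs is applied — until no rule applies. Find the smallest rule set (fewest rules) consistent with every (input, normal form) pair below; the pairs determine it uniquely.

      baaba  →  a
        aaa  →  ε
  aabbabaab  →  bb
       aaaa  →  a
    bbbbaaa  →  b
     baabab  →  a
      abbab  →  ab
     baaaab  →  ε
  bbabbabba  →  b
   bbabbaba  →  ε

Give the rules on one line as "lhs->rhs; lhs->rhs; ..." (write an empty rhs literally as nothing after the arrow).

  | baaba => aba => a
  | aaa => ba => ε
  | aabbabaab => bbbabaab => abaab => aab => bb
  | aaaa => baa => a

aa->b; ba->; bab->; bbb->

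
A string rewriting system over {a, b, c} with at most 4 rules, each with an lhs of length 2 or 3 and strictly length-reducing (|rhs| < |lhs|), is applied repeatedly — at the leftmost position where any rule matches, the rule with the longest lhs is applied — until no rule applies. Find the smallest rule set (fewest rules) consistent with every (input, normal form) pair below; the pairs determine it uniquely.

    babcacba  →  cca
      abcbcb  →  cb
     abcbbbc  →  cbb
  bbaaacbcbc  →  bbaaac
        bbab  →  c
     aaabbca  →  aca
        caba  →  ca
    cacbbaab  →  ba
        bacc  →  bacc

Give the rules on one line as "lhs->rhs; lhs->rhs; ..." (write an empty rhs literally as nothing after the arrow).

ab->; bab->cc; bc->; cac->a

  | babcacba => cccacba => ccaba => cca
  | abcbcb => cbcb => cb
  | abcbbbc => cbbbc => cbb
  | bbaaacbcbc => bbaaacbc => bbaaac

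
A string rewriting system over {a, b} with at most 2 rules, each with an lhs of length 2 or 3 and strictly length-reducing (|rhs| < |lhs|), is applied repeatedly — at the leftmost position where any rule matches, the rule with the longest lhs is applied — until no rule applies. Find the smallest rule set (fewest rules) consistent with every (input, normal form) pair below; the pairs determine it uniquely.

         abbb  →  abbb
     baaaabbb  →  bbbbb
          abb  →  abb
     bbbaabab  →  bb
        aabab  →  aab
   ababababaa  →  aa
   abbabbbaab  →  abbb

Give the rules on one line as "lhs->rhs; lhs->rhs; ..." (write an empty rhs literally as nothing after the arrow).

aaa->bb; ba->

  | abbb
  | baaaabbb => aaabbb => bbbbb
  | abb
  | bbbaabab => bbabab => bbab => bb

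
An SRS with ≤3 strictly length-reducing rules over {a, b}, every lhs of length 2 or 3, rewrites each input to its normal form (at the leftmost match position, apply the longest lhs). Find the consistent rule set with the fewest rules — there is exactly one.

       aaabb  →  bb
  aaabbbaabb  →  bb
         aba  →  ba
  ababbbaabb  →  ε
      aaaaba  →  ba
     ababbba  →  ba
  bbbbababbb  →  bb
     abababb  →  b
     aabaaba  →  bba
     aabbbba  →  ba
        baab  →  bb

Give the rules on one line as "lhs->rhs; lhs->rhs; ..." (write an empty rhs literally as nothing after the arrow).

ab->b; bbb->

  | aaabb => aabb => abb => bb
  | aaabbbaabb => aabbbaabb => abbbaabb => bbbaabb => aabb => abb => bb
  | aba => ba
  | ababbbaabb => babbbaabb => bbbbaabb => baabb => babb => bbb => ε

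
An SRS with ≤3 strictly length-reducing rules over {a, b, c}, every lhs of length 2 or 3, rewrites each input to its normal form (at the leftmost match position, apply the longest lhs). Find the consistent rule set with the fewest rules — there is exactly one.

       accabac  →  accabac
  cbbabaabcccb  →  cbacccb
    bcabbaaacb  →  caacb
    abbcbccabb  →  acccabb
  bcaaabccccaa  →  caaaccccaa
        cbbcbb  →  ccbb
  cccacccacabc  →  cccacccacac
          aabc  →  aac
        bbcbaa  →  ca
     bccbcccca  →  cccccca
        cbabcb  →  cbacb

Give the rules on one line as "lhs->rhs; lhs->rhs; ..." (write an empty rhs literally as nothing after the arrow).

baa->a; bc->c

  | accabac
  | cbbabaabcccb => cbbaabcccb => cbabcccb => cbacccb
  | bcabbaaacb => cabbaaacb => cabaacb => caacb
  | abbcbccabb => abcbccabb => acbccabb => acccabb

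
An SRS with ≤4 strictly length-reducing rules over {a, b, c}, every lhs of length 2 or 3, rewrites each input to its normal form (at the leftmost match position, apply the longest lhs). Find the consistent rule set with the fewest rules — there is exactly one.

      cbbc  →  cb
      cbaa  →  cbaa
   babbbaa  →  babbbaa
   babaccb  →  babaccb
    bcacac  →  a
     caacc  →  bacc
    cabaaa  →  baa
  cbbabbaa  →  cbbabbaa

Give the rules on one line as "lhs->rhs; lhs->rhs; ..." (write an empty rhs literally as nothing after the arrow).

  | cbbc => cb
  | cbaa
  | babbbaa
  | babaccb

bc->; ca->b; cab->c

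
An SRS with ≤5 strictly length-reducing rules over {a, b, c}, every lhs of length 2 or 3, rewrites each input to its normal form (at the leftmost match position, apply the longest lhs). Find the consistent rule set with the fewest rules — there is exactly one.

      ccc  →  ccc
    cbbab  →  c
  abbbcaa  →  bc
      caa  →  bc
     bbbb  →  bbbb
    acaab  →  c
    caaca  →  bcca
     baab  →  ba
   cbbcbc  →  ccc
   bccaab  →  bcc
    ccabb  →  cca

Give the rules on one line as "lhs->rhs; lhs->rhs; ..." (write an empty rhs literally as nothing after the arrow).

ab->; abb->a; caa->bc; cb->c

  | ccc
  | cbbab => cbab => cab => c
  | abbbcaa => abcaa => caa => bc
  | caa => bc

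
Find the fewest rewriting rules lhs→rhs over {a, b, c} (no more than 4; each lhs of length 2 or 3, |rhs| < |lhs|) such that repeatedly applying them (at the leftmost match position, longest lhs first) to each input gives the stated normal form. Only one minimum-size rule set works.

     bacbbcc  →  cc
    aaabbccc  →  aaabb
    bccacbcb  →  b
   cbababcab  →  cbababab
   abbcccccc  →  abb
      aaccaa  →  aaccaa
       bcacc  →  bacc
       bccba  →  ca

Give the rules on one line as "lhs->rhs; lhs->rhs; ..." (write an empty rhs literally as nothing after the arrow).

  | bacbbcc => bbbcc => cc
  | aaabbccc => aaabbcc => aaabbc => aaabb
  | bccacbcb => bcacbcb => bacbcb => bbcb => bc => b
  | cbababcab => cbababab

acb->b; bbb->; bc->b; bcb->c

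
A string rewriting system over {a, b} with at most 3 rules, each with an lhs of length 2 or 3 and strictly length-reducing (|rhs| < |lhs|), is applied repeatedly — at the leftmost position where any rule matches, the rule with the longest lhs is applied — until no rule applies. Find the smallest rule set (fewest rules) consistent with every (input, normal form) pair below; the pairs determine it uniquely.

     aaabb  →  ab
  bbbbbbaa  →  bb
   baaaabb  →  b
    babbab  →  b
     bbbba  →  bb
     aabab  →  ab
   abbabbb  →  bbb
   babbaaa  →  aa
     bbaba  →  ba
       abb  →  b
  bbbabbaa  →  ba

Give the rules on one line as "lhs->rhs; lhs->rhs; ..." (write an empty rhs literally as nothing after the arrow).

aab->; abb->b; bba->

  | aaabb => ab
  | bbbbbbaa => bbbba => bb
  | baaaabb => baab => b
  | babbab => bbab => b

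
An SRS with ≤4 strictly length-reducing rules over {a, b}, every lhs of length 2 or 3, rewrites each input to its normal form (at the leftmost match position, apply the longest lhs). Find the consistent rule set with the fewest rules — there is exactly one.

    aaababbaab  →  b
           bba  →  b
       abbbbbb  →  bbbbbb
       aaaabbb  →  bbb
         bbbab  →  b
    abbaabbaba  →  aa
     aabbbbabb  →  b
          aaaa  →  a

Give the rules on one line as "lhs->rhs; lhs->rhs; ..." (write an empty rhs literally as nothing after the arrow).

aaa->; ab->b; ba->; bab->a

  | aaababbaab => babbaab => abaab => baab => ab => b
  | bba => b
  | abbbbbb => bbbbbb
  | aaaabbb => abbb => bbb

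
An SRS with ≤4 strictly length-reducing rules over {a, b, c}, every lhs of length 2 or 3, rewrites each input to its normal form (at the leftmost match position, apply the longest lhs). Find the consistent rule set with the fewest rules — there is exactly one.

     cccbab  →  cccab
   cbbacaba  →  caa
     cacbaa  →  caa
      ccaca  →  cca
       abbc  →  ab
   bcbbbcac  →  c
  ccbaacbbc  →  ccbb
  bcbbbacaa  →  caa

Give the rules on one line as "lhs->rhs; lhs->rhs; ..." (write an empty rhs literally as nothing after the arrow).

ac->c; ba->a; bc->; cac->cb

  | cccbab => cccab
  | cbbacaba => cbacaba => cacaba => cbaba => caba => caa
  | cacbaa => cbbaa => cbaa => caa
  | ccaca => ccba => cca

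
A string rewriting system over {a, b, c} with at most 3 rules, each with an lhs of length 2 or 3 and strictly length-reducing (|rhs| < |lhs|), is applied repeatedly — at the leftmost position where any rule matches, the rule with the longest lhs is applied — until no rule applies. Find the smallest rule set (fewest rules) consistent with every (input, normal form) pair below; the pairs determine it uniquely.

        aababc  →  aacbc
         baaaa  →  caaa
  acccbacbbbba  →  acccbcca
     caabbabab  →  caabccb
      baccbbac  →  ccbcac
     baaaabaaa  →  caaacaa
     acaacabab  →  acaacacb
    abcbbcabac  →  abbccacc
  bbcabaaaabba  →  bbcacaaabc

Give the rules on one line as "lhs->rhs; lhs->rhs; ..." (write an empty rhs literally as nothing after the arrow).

ba->c; cbb->bc

  | aababc => aacbc
  | baaaa => caaa
  | acccbacbbbba => acccccbbbba => accccbcbba => accccbbca => acccbcca
  | caabbabab => caabcbab => caabccb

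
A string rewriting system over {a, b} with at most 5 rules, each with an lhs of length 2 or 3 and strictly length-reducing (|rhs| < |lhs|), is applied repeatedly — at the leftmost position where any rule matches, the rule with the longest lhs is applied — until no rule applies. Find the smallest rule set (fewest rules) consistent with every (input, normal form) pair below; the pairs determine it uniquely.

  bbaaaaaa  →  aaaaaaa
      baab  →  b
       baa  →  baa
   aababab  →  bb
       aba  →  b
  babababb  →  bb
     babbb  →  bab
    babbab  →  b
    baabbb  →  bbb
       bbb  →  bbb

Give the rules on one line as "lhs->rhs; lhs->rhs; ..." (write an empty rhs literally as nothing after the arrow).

  | bbaaaaaa => aaaaaaa
  | baab => b
  | baa
  | aababab => abab => bb

aab->; aba->b; abb->a; bba->aa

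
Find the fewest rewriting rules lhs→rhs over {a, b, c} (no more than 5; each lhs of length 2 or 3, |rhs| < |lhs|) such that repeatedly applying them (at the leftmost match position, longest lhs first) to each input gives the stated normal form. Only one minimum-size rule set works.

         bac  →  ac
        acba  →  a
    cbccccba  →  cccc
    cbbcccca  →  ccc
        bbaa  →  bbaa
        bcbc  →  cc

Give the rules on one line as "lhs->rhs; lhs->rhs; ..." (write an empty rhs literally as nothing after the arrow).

  | bac => ac
  | acba => a
  | cbccccba => cccccba => cccc
  | cbbcccca => cbcccca => ccccca => ccc

bac->ac; bc->c; cba->; cca->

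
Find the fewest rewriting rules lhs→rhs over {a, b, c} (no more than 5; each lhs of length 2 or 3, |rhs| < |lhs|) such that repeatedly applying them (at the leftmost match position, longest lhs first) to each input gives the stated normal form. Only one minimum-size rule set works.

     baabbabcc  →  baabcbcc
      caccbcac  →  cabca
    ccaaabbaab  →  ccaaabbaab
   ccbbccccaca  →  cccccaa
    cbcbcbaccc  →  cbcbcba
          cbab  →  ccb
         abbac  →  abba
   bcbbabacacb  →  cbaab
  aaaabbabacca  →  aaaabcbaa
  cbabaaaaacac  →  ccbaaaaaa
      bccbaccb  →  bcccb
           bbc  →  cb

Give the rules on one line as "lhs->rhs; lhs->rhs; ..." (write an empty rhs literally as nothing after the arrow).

  | baabbabcc => baabcbcc
  | caccbcac => cacbcac => cabcac => cabca
  | ccaaabbaab
  | ccbbccccaca => cccccaca => cccccaa

ac->a; bab->cb; bbc->cb; cbb->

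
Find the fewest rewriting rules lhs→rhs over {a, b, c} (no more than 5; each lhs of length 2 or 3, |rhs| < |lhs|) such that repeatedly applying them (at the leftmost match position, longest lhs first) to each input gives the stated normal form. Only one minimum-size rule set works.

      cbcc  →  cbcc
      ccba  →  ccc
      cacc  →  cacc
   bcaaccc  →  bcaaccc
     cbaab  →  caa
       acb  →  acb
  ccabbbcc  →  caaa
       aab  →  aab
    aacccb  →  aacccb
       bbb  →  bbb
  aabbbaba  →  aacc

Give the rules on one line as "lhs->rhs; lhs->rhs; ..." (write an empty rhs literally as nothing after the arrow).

ba->c; bac->a; bbc->ba; cab->aa

  | cbcc
  | ccba => ccc
  | cacc
  | bcaaccc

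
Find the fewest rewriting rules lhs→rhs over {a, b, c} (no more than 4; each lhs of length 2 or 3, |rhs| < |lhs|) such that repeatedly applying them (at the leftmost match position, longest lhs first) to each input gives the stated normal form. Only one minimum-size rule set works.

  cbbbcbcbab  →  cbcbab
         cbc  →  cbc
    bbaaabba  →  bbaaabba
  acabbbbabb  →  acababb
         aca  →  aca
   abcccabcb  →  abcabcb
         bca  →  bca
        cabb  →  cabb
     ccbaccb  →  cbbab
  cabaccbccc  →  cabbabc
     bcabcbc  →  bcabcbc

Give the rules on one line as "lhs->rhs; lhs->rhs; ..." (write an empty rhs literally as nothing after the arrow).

acc->ba; bbb->; cc->c

  | cbbbcbcbab => ccbcbab => cbcbab
  | cbc
  | bbaaabba
  | acabbbbabb => acababb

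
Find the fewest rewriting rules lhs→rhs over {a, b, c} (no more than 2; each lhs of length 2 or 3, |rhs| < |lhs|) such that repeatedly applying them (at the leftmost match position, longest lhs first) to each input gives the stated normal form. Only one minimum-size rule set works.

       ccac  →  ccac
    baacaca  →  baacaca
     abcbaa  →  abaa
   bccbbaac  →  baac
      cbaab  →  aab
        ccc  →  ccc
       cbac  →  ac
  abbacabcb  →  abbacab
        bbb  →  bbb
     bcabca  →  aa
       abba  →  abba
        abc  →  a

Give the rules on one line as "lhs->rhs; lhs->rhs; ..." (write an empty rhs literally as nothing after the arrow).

  | ccac
  | baacaca
  | abcbaa => abaa
  | bccbbaac => cbbaac => baac

bc->; cb->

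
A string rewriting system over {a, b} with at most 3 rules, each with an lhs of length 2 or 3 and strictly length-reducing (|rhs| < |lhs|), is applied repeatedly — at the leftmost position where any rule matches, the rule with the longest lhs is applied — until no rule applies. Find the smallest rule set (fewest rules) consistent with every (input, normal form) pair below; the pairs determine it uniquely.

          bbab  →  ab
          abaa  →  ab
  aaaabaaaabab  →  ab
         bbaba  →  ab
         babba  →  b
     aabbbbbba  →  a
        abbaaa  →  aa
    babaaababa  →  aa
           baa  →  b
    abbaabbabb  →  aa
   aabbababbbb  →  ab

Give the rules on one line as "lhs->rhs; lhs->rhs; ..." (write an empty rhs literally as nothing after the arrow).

aaa->a; ba->b; bb->

  | bbab => ab
  | abaa => aba => ab
  | aaaabaaaabab => aabaaaabab => aabaaabab => aabaabab => aababab => aabbab => aaab => ab
  | bbaba => aba => ab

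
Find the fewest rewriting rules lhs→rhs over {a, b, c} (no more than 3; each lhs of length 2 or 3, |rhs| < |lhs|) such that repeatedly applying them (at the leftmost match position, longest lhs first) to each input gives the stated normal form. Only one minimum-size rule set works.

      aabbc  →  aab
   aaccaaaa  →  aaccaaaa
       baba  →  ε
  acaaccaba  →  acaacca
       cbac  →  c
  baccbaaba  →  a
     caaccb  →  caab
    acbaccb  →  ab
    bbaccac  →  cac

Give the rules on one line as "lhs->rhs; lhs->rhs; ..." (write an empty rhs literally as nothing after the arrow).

ba->; bc->; cb->b

  | aabbc => aab
  | aaccaaaa
  | baba => ba => ε
  | acaaccaba => acaacca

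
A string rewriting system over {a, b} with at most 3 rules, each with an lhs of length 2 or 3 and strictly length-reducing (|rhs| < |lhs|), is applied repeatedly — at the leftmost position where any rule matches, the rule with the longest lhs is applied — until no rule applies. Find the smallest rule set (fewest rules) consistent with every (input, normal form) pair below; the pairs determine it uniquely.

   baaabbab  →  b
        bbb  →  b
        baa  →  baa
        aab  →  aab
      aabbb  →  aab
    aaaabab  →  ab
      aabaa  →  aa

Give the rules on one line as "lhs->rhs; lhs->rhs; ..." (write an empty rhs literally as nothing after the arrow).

  | baaabbab => babbab => babab => bb => b
  | bbb => bb => b
  | baa
  | aab

aaa->a; aba->; bb->b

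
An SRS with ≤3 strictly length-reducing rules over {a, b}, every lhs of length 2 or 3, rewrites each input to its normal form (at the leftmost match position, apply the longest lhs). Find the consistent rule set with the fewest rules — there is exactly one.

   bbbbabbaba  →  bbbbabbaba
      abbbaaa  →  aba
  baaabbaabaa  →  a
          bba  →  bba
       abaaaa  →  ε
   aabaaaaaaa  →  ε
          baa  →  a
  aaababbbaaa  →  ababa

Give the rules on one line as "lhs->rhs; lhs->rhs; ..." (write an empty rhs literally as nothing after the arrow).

aa->; baa->a

  | bbbbabbaba
  | abbbaaa => abbaa => aba
  | baaabbaabaa => aabbaabaa => bbaabaa => babaa => baa => a
  | bba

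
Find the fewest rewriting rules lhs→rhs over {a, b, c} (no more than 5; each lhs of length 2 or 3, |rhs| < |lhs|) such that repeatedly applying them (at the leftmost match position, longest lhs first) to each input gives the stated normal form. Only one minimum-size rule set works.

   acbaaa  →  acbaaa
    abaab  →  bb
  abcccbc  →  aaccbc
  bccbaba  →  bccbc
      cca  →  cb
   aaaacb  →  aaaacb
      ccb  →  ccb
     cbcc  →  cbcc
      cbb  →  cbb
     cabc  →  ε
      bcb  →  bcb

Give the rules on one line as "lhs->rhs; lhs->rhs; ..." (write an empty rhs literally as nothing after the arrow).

  | acbaaa
  | abaab => cab => bb
  | abcccbc => aaccbc
  | bccbaba => bccbc

aba->c; abc->aa; bbc->; ca->b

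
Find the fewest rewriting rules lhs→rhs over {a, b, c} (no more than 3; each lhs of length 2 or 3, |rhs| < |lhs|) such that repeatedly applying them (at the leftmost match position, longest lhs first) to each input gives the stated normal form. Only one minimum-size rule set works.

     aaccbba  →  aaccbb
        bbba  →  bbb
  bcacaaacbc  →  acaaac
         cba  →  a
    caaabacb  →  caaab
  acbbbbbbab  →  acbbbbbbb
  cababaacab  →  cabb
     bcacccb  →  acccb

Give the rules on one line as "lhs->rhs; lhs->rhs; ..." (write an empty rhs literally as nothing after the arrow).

  | aaccbba => aaccbb
  | bbba => bbb
  | bcacaaacbc => acaaacbc => acaaac
  | cba => a

ba->b; bc->; cba->a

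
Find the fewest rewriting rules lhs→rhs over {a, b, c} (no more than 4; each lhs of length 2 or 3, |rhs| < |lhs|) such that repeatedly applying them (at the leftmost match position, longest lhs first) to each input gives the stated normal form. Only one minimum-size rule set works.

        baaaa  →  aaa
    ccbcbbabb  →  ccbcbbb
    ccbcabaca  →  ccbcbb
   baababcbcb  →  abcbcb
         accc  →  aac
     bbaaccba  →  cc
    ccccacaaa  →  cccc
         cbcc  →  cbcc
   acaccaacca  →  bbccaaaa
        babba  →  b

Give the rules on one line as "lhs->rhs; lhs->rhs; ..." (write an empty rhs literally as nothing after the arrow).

  | baaaa => aaa
  | ccbcbbabb => ccbcbbb
  | ccbcabaca => ccbcaca => ccbcbb
  | baababcbcb => ababcbcb => abcbcb

aca->bb; acc->aa; ba->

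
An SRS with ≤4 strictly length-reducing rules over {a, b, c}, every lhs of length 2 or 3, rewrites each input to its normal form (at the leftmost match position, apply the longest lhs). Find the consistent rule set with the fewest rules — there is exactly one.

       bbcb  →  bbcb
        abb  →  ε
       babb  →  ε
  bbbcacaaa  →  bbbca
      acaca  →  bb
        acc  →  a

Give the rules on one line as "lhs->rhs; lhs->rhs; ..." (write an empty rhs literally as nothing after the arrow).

  | bbcb
  | abb => ε
  | babb => abb => ε
  | bbbcacaaa => bbbcaaaa => bbbcbba => bbbcba => bbbca

aaa->bb; abb->; ac->a; ba->a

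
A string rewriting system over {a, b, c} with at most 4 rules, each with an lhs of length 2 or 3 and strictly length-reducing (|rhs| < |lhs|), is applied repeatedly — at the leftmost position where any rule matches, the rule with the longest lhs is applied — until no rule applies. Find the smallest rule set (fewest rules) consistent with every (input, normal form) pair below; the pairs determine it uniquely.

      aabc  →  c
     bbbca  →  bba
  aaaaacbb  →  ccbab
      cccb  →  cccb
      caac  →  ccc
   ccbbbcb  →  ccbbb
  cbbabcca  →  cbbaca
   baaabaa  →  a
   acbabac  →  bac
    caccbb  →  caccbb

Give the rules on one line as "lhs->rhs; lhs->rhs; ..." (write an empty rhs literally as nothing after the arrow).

aa->c; acb->ba; bc->

  | aabc => cbc => c
  | bbbca => bba
  | aaaaacbb => caaacbb => ccacbb => ccbab
  | cccb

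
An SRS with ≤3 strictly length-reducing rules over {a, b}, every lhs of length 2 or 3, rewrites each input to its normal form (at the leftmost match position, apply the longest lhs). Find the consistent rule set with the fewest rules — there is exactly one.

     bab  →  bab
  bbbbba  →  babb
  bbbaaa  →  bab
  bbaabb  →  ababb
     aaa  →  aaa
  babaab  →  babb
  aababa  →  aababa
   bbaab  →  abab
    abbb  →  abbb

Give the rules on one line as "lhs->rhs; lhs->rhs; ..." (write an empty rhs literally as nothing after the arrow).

baa->b; bba->ab

  | bab
  | bbbbba => bbbab => babb
  | bbbaaa => babaa => bab
  | bbaabb => ababb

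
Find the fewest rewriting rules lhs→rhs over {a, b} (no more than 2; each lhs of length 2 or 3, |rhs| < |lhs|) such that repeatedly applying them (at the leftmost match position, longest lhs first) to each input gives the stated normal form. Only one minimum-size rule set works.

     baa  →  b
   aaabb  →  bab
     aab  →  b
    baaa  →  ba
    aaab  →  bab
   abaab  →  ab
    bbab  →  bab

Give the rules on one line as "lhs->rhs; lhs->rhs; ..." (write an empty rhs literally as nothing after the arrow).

  | baa => bb => b
  | aaabb => babb => bab
  | aab => bb => b
  | baaa => bba => ba

aa->b; bb->b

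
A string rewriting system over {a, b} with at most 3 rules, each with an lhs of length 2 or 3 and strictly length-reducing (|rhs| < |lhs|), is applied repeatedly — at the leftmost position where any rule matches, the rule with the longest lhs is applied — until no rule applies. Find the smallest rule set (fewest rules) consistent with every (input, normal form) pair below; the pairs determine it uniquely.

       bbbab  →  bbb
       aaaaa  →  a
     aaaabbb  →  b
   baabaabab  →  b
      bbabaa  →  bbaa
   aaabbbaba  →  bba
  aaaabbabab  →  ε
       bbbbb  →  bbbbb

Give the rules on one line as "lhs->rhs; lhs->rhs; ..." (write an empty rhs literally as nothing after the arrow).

aaa->a; ab->

  | bbbab => bbb
  | aaaaa => aaa => a
  | aaaabbb => aabbb => abb => b
  | baabaabab => baaabab => babab => bab => b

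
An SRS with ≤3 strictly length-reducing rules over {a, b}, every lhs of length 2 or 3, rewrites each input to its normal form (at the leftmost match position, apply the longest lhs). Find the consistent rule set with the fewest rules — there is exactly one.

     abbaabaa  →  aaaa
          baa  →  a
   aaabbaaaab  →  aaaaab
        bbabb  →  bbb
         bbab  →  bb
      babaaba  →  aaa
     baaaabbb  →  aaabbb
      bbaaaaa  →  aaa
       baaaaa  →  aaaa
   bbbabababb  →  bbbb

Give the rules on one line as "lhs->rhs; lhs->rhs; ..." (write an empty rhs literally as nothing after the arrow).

  | abbaabaa => ababaa => aaaa
  | baa => a
  | aaabbaaaab => aaabaaab => aaaaab
  | bbabb => bbb

ba->; bab->a; bba->b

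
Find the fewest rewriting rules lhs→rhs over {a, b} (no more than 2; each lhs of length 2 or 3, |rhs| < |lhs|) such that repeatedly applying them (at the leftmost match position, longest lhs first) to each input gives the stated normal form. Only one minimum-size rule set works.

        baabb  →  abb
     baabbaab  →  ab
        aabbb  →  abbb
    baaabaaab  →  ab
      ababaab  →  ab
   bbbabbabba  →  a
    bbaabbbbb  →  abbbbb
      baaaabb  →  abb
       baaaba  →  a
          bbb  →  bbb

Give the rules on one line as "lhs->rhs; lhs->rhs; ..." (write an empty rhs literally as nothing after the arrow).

aa->a; ba->a

  | baabb => aabb => abb
  | baabbaab => aabbaab => abbaab => abaab => aaab => aab => ab
  | aabbb => abbb
  | baaabaaab => aaabaaab => aabaaab => abaaab => aaaab => aaab => aab => ab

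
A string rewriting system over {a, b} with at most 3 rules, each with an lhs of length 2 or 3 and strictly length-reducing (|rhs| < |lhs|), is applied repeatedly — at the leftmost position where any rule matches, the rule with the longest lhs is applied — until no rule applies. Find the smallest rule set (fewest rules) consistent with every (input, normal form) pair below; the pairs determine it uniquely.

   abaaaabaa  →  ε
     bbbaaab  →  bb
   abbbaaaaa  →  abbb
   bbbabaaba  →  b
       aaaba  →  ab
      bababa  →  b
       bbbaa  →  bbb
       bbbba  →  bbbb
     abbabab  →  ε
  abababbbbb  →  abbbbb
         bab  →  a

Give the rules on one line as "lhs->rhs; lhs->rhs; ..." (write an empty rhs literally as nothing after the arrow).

aa->; ba->b; bab->a

  | abaaaabaa => abaaabaa => abaabaa => ababaa => aaaa => aa => ε
  | bbbaaab => bbbaab => bbbab => bba => bb
  | abbbaaaaa => abbbaaaa => abbbaaa => abbbaa => abbba => abbb
  | bbbabaaba => bbaaaba => bbaaba => bbaba => baa => ba => b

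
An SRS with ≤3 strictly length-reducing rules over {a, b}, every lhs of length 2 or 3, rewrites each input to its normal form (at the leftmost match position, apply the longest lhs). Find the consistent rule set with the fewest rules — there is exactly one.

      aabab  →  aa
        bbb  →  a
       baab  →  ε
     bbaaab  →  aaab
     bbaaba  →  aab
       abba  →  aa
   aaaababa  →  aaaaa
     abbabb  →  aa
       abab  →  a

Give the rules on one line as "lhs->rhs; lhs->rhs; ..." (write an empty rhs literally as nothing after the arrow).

ba->b; bb->; bbb->a

  | aabab => aabb => aa
  | bbb => a
  | baab => bab => bb => ε
  | bbaaab => aaab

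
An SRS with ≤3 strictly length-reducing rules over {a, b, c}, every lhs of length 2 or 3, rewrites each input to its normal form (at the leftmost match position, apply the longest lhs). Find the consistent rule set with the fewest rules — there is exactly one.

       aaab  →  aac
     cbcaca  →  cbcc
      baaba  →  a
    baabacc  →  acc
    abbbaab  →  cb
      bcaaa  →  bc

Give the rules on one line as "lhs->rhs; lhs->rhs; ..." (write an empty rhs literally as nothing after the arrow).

  | aaab => aac
  | cbcaca => cbcca => cbcc
  | baaba => baca => a
  | baabacc => bacacc => acc

ab->c; bac->; ca->c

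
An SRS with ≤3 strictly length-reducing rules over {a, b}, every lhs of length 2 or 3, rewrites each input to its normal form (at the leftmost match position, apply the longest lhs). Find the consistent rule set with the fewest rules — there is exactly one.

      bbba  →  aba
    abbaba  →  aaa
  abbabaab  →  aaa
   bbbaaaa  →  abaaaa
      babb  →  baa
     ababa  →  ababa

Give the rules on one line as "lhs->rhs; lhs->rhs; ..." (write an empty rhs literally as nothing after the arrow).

aab->a; bb->a

  | bbba => aba
  | abbaba => aaaba => aaa
  | abbabaab => aaabaab => aaaab => aaa
  | bbbaaaa => abaaaa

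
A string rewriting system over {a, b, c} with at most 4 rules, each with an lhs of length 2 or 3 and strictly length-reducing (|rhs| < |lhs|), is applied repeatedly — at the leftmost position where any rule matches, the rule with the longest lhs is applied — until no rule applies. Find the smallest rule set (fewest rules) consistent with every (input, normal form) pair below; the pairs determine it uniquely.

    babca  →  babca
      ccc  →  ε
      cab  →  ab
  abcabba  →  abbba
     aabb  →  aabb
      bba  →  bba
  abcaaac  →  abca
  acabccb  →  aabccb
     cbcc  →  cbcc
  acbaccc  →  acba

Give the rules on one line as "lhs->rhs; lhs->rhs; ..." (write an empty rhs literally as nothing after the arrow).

  | babca
  | ccc => ε
  | cab => ab
  | abcabba => ababba => abbba

aac->; aba->ab; cab->ab; ccc->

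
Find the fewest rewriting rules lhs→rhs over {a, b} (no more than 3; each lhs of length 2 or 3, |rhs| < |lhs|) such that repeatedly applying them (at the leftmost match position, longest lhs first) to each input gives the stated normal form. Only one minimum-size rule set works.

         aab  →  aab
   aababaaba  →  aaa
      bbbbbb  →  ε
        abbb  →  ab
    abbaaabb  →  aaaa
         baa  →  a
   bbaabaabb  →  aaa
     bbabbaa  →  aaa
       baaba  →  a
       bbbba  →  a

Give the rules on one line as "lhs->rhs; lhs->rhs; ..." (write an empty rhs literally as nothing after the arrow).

  | aab
  | aababaaba => aabaaba => aaaba => aaa
  | bbbbbb => bbbb => bb => ε
  | abbb => ab

ba->; bb->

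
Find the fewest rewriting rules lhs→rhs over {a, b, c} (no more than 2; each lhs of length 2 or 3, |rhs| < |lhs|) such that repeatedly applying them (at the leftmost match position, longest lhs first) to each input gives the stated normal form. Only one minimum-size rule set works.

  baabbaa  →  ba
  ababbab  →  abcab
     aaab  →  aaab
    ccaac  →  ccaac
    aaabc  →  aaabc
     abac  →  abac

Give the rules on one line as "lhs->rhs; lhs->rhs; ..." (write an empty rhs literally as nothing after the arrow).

abb->c; aca->

  | baabbaa => bacaa => ba
  | ababbab => abcab
  | aaab
  | ccaac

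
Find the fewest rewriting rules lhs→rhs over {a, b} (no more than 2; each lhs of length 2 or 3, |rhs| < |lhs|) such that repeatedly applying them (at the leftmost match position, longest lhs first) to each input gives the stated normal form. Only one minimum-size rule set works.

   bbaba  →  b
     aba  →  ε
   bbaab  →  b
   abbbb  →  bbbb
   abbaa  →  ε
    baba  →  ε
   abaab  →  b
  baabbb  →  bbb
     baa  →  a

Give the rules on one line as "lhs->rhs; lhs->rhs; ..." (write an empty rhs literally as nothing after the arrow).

ab->b; ba->

  | bbaba => bba => b
  | aba => ba => ε
  | bbaab => bab => b
  | abbbb => bbbb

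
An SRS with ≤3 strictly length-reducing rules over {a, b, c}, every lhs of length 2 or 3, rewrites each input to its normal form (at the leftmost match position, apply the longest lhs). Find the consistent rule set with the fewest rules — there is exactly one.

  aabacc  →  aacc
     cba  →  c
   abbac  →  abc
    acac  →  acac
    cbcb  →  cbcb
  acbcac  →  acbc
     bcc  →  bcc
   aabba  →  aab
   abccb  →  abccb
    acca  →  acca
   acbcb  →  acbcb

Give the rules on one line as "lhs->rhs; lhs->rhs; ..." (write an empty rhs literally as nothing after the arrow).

  | aabacc => aacc
  | cba => c
  | abbac => abc
  | acac

ba->; bca->b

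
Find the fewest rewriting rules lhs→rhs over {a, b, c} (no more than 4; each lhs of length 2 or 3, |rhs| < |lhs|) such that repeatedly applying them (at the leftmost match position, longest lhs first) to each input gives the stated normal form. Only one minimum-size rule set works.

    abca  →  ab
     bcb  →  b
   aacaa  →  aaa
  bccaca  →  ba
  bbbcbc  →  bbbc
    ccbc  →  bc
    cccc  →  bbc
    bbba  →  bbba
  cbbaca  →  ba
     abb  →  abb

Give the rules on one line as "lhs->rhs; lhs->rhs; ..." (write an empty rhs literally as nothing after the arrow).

ca->; cb->; cc->; ccc->bb

  | abca => ab
  | bcb => b
  | aacaa => aaa
  | bccaca => baca => ba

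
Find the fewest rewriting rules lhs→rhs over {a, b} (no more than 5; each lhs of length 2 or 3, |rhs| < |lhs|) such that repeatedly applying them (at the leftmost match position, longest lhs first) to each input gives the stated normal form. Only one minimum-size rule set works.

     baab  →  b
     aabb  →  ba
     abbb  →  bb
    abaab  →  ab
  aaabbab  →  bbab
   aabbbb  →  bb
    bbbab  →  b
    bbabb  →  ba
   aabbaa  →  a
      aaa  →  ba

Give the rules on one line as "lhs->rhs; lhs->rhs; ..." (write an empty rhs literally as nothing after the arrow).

aa->b; abb->b; baa->; bbb->ba

  | baab => b
  | aabb => bbb => ba
  | abbb => bb
  | abaab => ab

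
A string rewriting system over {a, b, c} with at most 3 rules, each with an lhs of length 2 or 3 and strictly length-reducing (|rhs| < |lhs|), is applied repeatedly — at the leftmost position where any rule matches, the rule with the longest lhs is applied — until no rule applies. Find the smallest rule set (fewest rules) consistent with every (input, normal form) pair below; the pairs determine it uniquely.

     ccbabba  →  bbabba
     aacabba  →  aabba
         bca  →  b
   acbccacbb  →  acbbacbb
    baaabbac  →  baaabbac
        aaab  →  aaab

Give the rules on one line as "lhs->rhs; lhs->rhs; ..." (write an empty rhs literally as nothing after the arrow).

  | ccbabba => bbabba
  | aacabba => aabba
  | bca => b
  | acbccacbb => acbbacbb

ca->; cc->b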